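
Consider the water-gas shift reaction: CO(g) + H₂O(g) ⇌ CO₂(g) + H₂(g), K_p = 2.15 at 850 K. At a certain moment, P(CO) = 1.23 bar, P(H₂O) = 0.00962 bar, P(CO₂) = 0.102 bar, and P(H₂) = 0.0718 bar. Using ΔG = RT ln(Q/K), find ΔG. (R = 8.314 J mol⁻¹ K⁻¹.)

ΔG = -8.80 kJ/mol

Q_p = P(CO₂)·P(H₂) / (P(CO)·P(H₂O)) = (0.102)·(0.0718) / ((1.23)·(0.00962)) = 0.619
ΔG = RT ln(Q_p/K_p) = (8.314 J mol⁻¹ K⁻¹)(850 K) × ln(0.619/2.15)
   = (7.067 kJ/mol)(-1.245) = -8.80 kJ/mol
ΔG < 0, so the forward reaction is spontaneous (proceeds forward).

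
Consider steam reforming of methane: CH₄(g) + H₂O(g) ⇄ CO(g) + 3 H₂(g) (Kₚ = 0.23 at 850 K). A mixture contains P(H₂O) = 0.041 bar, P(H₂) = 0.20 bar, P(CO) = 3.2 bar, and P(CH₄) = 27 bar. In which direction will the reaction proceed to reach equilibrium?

Qₚ = P(CO)·P(H₂)³ / (P(CH₄)·P(H₂O)) = (3.2)·(0.20)³ / ((27)·(0.041)) = 0.023
Qₚ = 0.023 < Kₚ = 0.23, so the forward reaction proceeds.

to the right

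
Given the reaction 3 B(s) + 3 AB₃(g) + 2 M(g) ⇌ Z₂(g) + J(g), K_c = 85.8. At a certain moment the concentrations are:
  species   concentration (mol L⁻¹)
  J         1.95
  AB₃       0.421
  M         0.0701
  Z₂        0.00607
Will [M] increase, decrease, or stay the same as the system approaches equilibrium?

decrease

(B is a pure solid — omitted from Q_c.)
Q_c = [Z₂]·[J] / ([AB₃]³·[M]²) = (0.00607)·(1.95) / ((0.421)³·(0.0701)²) = 32.3
Q_c = 32.3 < K_c = 85.8: net forward reaction.
M is a reactant, so it decreases.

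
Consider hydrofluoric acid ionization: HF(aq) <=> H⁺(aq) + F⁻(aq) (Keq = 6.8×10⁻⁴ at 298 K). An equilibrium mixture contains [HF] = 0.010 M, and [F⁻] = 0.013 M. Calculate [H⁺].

At equilibrium, Keq = [H⁺]·[F⁻] / [HF] = 6.8×10⁻⁴.
([H⁺])·(0.013) / (0.010) = 6.8×10⁻⁴
[H⁺] = 5.23×10⁻⁴ = 5.2×10⁻⁴ M

[H⁺] = 5.2×10⁻⁴ M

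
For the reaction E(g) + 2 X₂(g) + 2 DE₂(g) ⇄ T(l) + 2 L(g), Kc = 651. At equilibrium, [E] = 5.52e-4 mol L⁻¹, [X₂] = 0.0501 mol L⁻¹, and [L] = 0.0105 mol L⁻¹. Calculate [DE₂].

[DE₂] = 0.350 mol L⁻¹

(T is a pure liquid — omitted from Kc.)
At equilibrium, Kc = [L]² / ([E]·[X₂]²·[DE₂]²) = 651.
(0.0105)² / ((5.52e-4)·(0.0501)²·([DE₂])²) = 651
[DE₂]² = 0.122 ⇒ [DE₂] = 0.350 mol L⁻¹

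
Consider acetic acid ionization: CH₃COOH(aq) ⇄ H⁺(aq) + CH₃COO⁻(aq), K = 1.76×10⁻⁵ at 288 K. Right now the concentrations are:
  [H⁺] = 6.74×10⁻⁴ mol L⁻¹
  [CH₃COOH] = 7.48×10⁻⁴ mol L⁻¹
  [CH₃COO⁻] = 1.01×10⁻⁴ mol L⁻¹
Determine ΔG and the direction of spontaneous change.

ΔG = 3.93 kJ/mol; the forward reaction is non-spontaneous

Q = [H⁺]·[CH₃COO⁻] / [CH₃COOH] = (6.74×10⁻⁴)·(1.01×10⁻⁴) / (7.48×10⁻⁴) = 9.10×10⁻⁵
ΔG = RT ln(Q/K) = (8.314 J mol⁻¹ K⁻¹)(288 K) × ln(9.10×10⁻⁵/1.76×10⁻⁵)
   = (2.394 kJ/mol)(1.643) = 3.93 kJ/mol
ΔG > 0, so the forward reaction is non-spontaneous (proceeds in reverse).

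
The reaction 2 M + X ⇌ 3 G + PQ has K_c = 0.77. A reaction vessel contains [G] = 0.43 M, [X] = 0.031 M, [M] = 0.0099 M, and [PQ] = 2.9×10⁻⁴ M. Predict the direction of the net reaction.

toward reactants

Q_c = [G]³·[PQ] / ([M]²·[X]) = (0.43)³·(2.9×10⁻⁴) / ((0.0099)²·(0.031)) = 7.6
Q_c = 7.6 > K_c = 0.77, so the reverse reaction proceeds.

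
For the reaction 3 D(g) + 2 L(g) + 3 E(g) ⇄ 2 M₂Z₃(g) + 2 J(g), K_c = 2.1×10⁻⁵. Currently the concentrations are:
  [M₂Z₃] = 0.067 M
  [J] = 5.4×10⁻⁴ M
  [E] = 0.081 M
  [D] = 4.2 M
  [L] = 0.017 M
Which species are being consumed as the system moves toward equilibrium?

M₂Z₃, J (products)

Q_c = [M₂Z₃]²·[J]² / ([D]³·[L]²·[E]³) = (0.067)²·(5.4×10⁻⁴)² / ((4.2)³·(0.017)²·(0.081)³) = 1.2×10⁻⁴
Q_c = 1.2×10⁻⁴ > K_c = 2.1×10⁻⁵: net reverse reaction.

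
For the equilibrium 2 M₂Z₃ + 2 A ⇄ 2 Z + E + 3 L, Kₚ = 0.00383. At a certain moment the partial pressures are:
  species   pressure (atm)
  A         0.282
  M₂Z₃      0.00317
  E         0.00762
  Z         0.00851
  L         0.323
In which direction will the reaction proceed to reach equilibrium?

reverse (toward reactants)

Qₚ = P(Z)²·P(E)·P(L)³ / (P(M₂Z₃)²·P(A)²) = (0.00851)²·(0.00762)·(0.323)³ / ((0.00317)²·(0.282)²) = 0.0233
Qₚ = 0.0233 > Kₚ = 0.00383, so the reverse reaction proceeds.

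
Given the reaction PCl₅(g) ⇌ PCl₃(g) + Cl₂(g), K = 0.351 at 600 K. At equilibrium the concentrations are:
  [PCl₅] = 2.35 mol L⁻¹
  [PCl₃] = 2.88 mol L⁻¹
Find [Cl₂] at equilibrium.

At equilibrium, K = [PCl₃]·[Cl₂] / [PCl₅] = 0.351.
(2.88)·([Cl₂]) / (2.35) = 0.351
[Cl₂] = 0.286 mol L⁻¹

[Cl₂] = 0.286 mol L⁻¹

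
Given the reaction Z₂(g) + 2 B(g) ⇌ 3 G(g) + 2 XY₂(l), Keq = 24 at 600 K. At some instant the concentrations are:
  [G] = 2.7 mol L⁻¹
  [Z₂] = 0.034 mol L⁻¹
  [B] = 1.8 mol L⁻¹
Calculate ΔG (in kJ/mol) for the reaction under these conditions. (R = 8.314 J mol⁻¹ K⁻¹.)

ΔG = 10.0 kJ/mol

(XY₂ is a pure liquid — omitted from Q.)
Q = [G]³ / ([Z₂]·[B]²) = (2.7)³ / ((0.034)·(1.8)²) = 179
ΔG = RT ln(Q/Keq) = (8.314 J mol⁻¹ K⁻¹)(600 K) × ln(179/24)
   = (4.988 kJ/mol)(2.009) = 10.0 kJ/mol
ΔG > 0, so the forward reaction is non-spontaneous (proceeds in reverse).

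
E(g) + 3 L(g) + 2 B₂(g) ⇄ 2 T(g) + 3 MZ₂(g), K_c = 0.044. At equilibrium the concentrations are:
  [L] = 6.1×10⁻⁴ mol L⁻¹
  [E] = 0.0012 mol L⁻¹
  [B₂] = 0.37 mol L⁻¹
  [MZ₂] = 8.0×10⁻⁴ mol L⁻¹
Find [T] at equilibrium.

[T] = 0.0018 mol L⁻¹

At equilibrium, K_c = [T]²·[MZ₂]³ / ([E]·[L]³·[B₂]²) = 0.044.
([T])²·(8.0×10⁻⁴)³ / ((0.0012)·(6.1×10⁻⁴)³·(0.37)²) = 0.044
[T]² = 3.20×10⁻⁶ ⇒ [T] = 0.0018 mol L⁻¹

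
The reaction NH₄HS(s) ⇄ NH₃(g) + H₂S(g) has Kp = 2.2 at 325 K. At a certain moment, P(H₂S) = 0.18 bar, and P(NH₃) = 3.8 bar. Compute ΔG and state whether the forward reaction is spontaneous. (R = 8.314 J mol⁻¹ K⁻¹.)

(NH₄HS is a pure solid — omitted from Qp.)
Qp = P(NH₃)·P(H₂S) = (3.8)·(0.18) = 0.684
ΔG = RT ln(Qp/Kp) = (8.314 J mol⁻¹ K⁻¹)(325 K) × ln(0.684/2.2)
   = (2.702 kJ/mol)(-1.168) = -3.16 kJ/mol
ΔG < 0, so the forward reaction is spontaneous (proceeds forward).

ΔG = -3.16 kJ/mol; the forward reaction is spontaneous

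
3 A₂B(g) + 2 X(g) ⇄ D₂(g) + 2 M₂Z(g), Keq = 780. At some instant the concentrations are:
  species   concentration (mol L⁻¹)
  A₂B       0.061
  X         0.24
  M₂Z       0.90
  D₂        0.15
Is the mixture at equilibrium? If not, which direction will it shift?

no; Q > K, reaction proceeds in reverse

Q = [D₂]·[M₂Z]² / ([A₂B]³·[X]²) = (0.15)·(0.90)² / ((0.061)³·(0.24)²) = 9300
Q = 9300 > Keq = 780: net reverse reaction.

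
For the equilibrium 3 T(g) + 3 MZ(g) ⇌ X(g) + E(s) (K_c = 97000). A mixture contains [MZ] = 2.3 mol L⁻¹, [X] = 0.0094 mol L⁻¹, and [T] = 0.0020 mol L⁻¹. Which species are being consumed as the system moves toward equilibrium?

none (at equilibrium)

(E is a pure solid — omitted from Q_c.)
Q_c = [X] / ([T]³·[MZ]³) = (0.0094) / ((0.0020)³·(2.3)³) = 97000
Q_c = 97000 = K_c; the system is at equilibrium.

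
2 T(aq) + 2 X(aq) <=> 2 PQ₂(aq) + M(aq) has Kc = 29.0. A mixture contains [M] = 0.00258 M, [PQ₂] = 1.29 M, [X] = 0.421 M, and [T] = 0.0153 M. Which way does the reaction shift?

toward reactants

Qc = [PQ₂]²·[M] / ([T]²·[X]²) = (1.29)²·(0.00258) / ((0.0153)²·(0.421)²) = 103
Qc = 103 > Kc = 29.0, so the reverse reaction proceeds.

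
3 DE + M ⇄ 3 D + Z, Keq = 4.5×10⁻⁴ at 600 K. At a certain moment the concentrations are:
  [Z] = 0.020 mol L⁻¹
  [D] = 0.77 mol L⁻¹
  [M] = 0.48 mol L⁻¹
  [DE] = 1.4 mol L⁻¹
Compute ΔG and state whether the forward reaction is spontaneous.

ΔG = 13.6 kJ/mol; the forward reaction is non-spontaneous

Q = [D]³·[Z] / ([DE]³·[M]) = (0.77)³·(0.020) / ((1.4)³·(0.48)) = 0.00693
ΔG = RT ln(Q/Keq) = (8.314 J mol⁻¹ K⁻¹)(600 K) × ln(0.00693/4.5×10⁻⁴)
   = (4.988 kJ/mol)(2.734) = 13.6 kJ/mol
ΔG > 0, so the forward reaction is non-spontaneous (proceeds in reverse).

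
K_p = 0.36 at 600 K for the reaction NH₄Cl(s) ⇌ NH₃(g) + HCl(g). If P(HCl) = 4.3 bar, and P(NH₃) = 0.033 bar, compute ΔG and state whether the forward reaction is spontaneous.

ΔG = -4.64 kJ/mol; the forward reaction is spontaneous

(NH₄Cl is a pure solid — omitted from Q_p.)
Q_p = P(NH₃)·P(HCl) = (0.033)·(4.3) = 0.142
ΔG = RT ln(Q_p/K_p) = (8.314 J mol⁻¹ K⁻¹)(600 K) × ln(0.142/0.36)
   = (4.988 kJ/mol)(-0.9303) = -4.64 kJ/mol
ΔG < 0, so the forward reaction is spontaneous (proceeds forward).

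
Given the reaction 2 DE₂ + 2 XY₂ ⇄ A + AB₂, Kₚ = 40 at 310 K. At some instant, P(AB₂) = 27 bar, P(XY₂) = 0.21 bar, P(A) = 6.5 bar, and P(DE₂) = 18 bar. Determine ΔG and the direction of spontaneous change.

ΔG = -3.04 kJ/mol; the forward reaction is spontaneous

Qₚ = P(A)·P(AB₂) / (P(DE₂)²·P(XY₂)²) = (6.5)·(27) / ((18)²·(0.21)²) = 12.3
ΔG = RT ln(Qₚ/Kₚ) = (8.314 J mol⁻¹ K⁻¹)(310 K) × ln(12.3/40)
   = (2.577 kJ/mol)(-1.179) = -3.04 kJ/mol
ΔG < 0, so the forward reaction is spontaneous (proceeds forward).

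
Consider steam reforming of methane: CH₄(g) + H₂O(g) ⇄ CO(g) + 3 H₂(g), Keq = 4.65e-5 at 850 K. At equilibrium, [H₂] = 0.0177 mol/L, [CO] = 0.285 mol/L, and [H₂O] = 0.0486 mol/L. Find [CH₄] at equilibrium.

[CH₄] = 0.699 mol/L

At equilibrium, Keq = [CO]·[H₂]³ / ([CH₄]·[H₂O]) = 4.65e-5.
(0.285)·(0.0177)³ / (([CH₄])·(0.0486)) = 4.65e-5
[CH₄] = 0.699 mol/L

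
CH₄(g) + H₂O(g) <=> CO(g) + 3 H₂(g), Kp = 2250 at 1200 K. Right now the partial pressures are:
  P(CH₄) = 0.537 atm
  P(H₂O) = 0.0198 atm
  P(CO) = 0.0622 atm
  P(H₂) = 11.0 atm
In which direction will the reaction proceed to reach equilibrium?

reverse (toward reactants)

Qp = P(CO)·P(H₂)³ / (P(CH₄)·P(H₂O)) = (0.0622)·(11.0)³ / ((0.537)·(0.0198)) = 7790
Qp = 7790 > Kp = 2250, so the reverse reaction proceeds.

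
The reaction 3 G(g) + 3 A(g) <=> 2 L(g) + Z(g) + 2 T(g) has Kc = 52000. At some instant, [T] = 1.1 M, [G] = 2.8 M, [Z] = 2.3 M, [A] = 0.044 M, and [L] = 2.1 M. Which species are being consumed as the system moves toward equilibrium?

Qc = [L]²·[Z]·[T]² / ([G]³·[A]³) = (2.1)²·(2.3)·(1.1)² / ((2.8)³·(0.044)³) = 6600
Qc = 6600 < Kc = 52000: net forward reaction.

G, A (reactants)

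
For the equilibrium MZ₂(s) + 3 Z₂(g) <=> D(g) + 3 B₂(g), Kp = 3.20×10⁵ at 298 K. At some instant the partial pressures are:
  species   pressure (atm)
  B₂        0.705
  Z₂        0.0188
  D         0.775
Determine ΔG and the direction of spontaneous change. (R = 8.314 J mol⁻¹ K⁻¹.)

ΔG = -5.10 kJ/mol; the forward reaction is spontaneous

(MZ₂ is a pure solid — omitted from Qp.)
Qp = P(D)·P(B₂)³ / P(Z₂)³ = (0.775)·(0.705)³ / (0.0188)³ = 40900
ΔG = RT ln(Qp/Kp) = (8.314 J mol⁻¹ K⁻¹)(298 K) × ln(40900/3.20×10⁵)
   = (2.478 kJ/mol)(-2.057) = -5.10 kJ/mol
ΔG < 0, so the forward reaction is spontaneous (proceeds forward).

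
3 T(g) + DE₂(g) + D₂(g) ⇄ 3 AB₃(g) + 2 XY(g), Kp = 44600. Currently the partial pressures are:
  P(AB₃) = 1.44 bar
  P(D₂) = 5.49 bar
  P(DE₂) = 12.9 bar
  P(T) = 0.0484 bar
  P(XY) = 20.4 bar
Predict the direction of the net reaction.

in the reverse direction

Qp = P(AB₃)³·P(XY)² / (P(T)³·P(DE₂)·P(D₂)) = (1.44)³·(20.4)² / ((0.0484)³·(12.9)·(5.49)) = 1.55×10⁵
Qp = 1.55×10⁵ > Kp = 44600, so the reverse reaction proceeds.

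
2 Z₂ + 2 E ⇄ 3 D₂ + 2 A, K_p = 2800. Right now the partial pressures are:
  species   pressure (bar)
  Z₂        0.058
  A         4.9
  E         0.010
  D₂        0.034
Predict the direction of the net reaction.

Q_p = P(D₂)³·P(A)² / (P(Z₂)²·P(E)²) = (0.034)³·(4.9)² / ((0.058)²·(0.010)²) = 2800
Q_p = 2800 = K_p, so the system is already at equilibrium.

at equilibrium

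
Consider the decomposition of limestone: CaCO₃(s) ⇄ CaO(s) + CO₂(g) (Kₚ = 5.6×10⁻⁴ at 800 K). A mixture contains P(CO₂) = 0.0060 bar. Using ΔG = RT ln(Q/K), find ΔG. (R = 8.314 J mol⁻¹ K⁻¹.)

(CaCO₃, CaO are pure solids — omitted from Qₚ.)
Qₚ = P(CO₂) = 0.00600
ΔG = RT ln(Qₚ/Kₚ) = (8.314 J mol⁻¹ K⁻¹)(800 K) × ln(0.00600/5.6×10⁻⁴)
   = (6.651 kJ/mol)(2.372) = 15.8 kJ/mol
ΔG > 0, so the forward reaction is non-spontaneous (proceeds in reverse).

ΔG = 15.8 kJ/mol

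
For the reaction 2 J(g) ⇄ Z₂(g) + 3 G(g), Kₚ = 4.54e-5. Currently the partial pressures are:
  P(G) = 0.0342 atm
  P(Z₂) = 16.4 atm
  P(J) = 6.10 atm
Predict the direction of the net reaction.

in the forward direction

Qₚ = P(Z₂)·P(G)³ / P(J)² = (16.4)·(0.0342)³ / (6.10)² = 1.76e-5
Qₚ = 1.76e-5 < Kₚ = 4.54e-5, so the forward reaction proceeds.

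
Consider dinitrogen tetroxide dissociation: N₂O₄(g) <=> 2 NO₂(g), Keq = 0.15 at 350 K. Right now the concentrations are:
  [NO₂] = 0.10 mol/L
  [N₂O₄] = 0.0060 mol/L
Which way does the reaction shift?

Q = [NO₂]² / [N₂O₄] = (0.10)² / (0.0060) = 1.7
Q = 1.7 > Keq = 0.15, so the reverse reaction proceeds.

in the reverse direction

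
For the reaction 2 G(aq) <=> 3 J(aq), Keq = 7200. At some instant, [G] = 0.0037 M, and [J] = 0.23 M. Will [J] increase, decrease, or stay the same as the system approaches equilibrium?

increase

Q = [J]³ / [G]² = (0.23)³ / (0.0037)² = 890
Q = 890 < Keq = 7200: net forward reaction.
J is a product, so it increases.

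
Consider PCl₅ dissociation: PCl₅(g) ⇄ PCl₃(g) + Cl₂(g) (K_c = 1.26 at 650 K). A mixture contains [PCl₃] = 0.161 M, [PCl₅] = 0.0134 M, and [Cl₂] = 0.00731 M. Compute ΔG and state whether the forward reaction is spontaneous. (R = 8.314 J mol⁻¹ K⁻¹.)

Q_c = [PCl₃]·[Cl₂] / [PCl₅] = (0.161)·(0.00731) / (0.0134) = 0.0878
ΔG = RT ln(Q_c/K_c) = (8.314 J mol⁻¹ K⁻¹)(650 K) × ln(0.0878/1.26)
   = (5.404 kJ/mol)(-2.664) = -14.4 kJ/mol
ΔG < 0, so the forward reaction is spontaneous (proceeds forward).

ΔG = -14.4 kJ/mol; the forward reaction is spontaneous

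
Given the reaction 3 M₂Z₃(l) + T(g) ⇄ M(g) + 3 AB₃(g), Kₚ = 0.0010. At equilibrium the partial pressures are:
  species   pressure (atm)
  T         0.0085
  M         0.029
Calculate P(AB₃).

(M₂Z₃ is a pure liquid — omitted from Kₚ.)
At equilibrium, Kₚ = P(M)·P(AB₃)³ / P(T) = 0.0010.
(0.029)·(P(AB₃))³ / (0.0085) = 0.0010
P(AB₃)³ = 2.93e-4 ⇒ P(AB₃) = 0.066 atm

P(AB₃) = 0.066 atm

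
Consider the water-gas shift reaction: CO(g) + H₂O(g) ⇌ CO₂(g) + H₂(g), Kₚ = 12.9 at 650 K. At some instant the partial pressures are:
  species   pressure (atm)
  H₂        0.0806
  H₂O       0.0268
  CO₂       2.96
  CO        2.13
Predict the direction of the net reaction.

Qₚ = P(CO₂)·P(H₂) / (P(CO)·P(H₂O)) = (2.96)·(0.0806) / ((2.13)·(0.0268)) = 4.18
Qₚ = 4.18 < Kₚ = 12.9, so the forward reaction proceeds.

toward products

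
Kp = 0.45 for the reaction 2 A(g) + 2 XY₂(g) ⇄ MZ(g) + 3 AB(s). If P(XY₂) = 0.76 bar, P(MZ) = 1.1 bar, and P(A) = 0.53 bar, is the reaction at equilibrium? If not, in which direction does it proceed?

toward reactants

(AB is a pure solid — omitted from Qp.)
Qp = P(MZ) / (P(A)²·P(XY₂)²) = (1.1) / ((0.53)²·(0.76)²) = 6.8
Qp = 6.8 > Kp = 0.45, so the reverse reaction proceeds.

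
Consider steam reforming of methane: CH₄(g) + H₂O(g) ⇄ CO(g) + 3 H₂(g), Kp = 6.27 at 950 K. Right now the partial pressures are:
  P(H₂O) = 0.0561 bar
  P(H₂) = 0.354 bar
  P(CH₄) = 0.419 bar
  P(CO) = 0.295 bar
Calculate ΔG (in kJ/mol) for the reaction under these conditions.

ΔG = -19.1 kJ/mol

Qp = P(CO)·P(H₂)³ / (P(CH₄)·P(H₂O)) = (0.295)·(0.354)³ / ((0.419)·(0.0561)) = 0.557
ΔG = RT ln(Qp/Kp) = (8.314 J mol⁻¹ K⁻¹)(950 K) × ln(0.557/6.27)
   = (7.898 kJ/mol)(-2.421) = -19.1 kJ/mol
ΔG < 0, so the forward reaction is spontaneous (proceeds forward).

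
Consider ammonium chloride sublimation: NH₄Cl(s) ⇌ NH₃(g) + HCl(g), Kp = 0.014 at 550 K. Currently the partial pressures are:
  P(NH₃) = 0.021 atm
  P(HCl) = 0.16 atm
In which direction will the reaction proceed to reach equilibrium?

(NH₄Cl is a pure solid — omitted from Qp.)
Qp = P(NH₃)·P(HCl) = (0.021)·(0.16) = 0.0034
Qp = 0.0034 < Kp = 0.014, so the forward reaction proceeds.

forward (toward products)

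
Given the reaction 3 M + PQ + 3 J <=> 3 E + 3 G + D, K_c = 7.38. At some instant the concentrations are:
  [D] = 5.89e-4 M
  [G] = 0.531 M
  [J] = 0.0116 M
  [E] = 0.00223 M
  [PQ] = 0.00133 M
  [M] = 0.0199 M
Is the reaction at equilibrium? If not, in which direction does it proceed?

Q_c = [E]³·[G]³·[D] / ([M]³·[PQ]·[J]³) = (0.00223)³·(0.531)³·(5.89e-4) / ((0.0199)³·(0.00133)·(0.0116)³) = 59.8
Q_c = 59.8 > K_c = 7.38, so the reverse reaction proceeds.

toward reactants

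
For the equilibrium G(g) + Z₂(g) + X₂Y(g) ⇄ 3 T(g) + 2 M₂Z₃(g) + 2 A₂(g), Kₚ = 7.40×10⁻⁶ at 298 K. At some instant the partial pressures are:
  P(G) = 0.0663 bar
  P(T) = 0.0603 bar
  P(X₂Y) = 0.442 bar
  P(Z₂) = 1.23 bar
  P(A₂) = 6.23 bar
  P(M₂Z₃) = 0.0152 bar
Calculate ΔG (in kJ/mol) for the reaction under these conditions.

ΔG = 4.95 kJ/mol

Qₚ = P(T)³·P(M₂Z₃)²·P(A₂)² / (P(G)·P(Z₂)·P(X₂Y)) = (0.0603)³·(0.0152)²·(6.23)² / ((0.0663)·(1.23)·(0.442)) = 5.45×10⁻⁵
ΔG = RT ln(Qₚ/Kₚ) = (8.314 J mol⁻¹ K⁻¹)(298 K) × ln(5.45×10⁻⁵/7.40×10⁻⁶)
   = (2.478 kJ/mol)(1.997) = 4.95 kJ/mol
ΔG > 0, so the forward reaction is non-spontaneous (proceeds in reverse).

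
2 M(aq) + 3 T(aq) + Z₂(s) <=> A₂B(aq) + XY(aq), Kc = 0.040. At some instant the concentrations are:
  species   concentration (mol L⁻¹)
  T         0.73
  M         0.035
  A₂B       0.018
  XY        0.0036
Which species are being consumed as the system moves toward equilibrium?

(Z₂ is a pure solid — omitted from Qc.)
Qc = [A₂B]·[XY] / ([M]²·[T]³) = (0.018)·(0.0036) / ((0.035)²·(0.73)³) = 0.14
Qc = 0.14 > Kc = 0.040: net reverse reaction.

A₂B, XY (products)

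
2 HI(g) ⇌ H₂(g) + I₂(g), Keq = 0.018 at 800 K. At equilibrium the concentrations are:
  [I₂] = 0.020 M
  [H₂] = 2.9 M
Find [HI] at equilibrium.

[HI] = 1.8 M

At equilibrium, Keq = [H₂]·[I₂] / [HI]² = 0.018.
(2.9)·(0.020) / ([HI])² = 0.018
[HI]² = 3.22 ⇒ [HI] = 1.8 M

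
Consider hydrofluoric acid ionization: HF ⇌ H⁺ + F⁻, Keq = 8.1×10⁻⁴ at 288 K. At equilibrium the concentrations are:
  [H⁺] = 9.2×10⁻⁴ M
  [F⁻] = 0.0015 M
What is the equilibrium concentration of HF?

At equilibrium, Keq = [H⁺]·[F⁻] / [HF] = 8.1×10⁻⁴.
(9.2×10⁻⁴)·(0.0015) / ([HF]) = 8.1×10⁻⁴
[HF] = 0.00170 = 0.0017 M

[HF] = 0.0017 M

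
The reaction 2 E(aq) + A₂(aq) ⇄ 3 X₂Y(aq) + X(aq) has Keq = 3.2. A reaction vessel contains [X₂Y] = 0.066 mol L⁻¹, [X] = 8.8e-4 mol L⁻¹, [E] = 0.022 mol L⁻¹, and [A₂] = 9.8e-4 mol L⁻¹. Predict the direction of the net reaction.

in the forward direction

Q = [X₂Y]³·[X] / ([E]²·[A₂]) = (0.066)³·(8.8e-4) / ((0.022)²·(9.8e-4)) = 0.53
Q = 0.53 < Keq = 3.2, so the forward reaction proceeds.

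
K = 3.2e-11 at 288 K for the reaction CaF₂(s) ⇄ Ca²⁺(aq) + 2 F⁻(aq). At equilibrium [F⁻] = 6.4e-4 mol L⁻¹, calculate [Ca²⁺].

[Ca²⁺] = 7.8e-5 mol L⁻¹

(CaF₂ is a pure solid — omitted from K.)
At equilibrium, K = [Ca²⁺]·[F⁻]² = 3.2e-11.
([Ca²⁺])·(6.4e-4)² = 3.2e-11
[Ca²⁺] = 7.81e-5 = 7.8e-5 mol L⁻¹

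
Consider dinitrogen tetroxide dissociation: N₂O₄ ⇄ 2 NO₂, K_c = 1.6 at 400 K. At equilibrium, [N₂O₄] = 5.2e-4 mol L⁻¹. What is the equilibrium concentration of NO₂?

At equilibrium, K_c = [NO₂]² / [N₂O₄] = 1.6.
([NO₂])² / (5.2e-4) = 1.6
[NO₂]² = 8.32e-4 ⇒ [NO₂] = 0.029 mol L⁻¹

[NO₂] = 0.029 mol L⁻¹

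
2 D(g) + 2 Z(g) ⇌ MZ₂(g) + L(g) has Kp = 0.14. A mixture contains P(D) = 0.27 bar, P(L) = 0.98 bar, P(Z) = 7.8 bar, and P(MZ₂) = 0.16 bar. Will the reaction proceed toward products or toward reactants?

Qp = P(MZ₂)·P(L) / (P(D)²·P(Z)²) = (0.16)·(0.98) / ((0.27)²·(7.8)²) = 0.035
Qp = 0.035 < Kp = 0.14, so the forward reaction proceeds.

in the forward direction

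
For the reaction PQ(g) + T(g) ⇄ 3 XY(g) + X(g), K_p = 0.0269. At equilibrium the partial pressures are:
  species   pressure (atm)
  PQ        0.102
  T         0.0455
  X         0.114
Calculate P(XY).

P(XY) = 0.103 atm

At equilibrium, K_p = P(XY)³·P(X) / (P(PQ)·P(T)) = 0.0269.
(P(XY))³·(0.114) / ((0.102)·(0.0455)) = 0.0269
P(XY)³ = 0.00110 ⇒ P(XY) = 0.103 atm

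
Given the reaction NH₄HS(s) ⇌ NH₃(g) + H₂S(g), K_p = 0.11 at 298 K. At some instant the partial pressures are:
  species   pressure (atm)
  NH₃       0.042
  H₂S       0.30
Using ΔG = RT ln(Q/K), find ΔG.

(NH₄HS is a pure solid — omitted from Q_p.)
Q_p = P(NH₃)·P(H₂S) = (0.042)·(0.30) = 0.0126
ΔG = RT ln(Q_p/K_p) = (8.314 J mol⁻¹ K⁻¹)(298 K) × ln(0.0126/0.11)
   = (2.478 kJ/mol)(-2.167) = -5.37 kJ/mol
ΔG < 0, so the forward reaction is spontaneous (proceeds forward).

ΔG = -5.37 kJ/mol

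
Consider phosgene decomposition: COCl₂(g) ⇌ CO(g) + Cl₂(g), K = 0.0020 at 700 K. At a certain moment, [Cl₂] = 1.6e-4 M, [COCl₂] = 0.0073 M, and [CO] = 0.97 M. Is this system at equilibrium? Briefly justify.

Q = [CO]·[Cl₂] / [COCl₂] = (0.97)·(1.6e-4) / (0.0073) = 0.021
Q = 0.021 > K = 0.0020: net reverse reaction.

no; Q > K, reaction proceeds in reverse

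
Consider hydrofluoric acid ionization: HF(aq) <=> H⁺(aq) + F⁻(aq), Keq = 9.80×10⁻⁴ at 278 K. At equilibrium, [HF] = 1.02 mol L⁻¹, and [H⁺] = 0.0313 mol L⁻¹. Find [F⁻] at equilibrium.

At equilibrium, Keq = [H⁺]·[F⁻] / [HF] = 9.80×10⁻⁴.
(0.0313)·([F⁻]) / (1.02) = 9.80×10⁻⁴
[F⁻] = 0.0319 mol L⁻¹

[F⁻] = 0.0319 mol L⁻¹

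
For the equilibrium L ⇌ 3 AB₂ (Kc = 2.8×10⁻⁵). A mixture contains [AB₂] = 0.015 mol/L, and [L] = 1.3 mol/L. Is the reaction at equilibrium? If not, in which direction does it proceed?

Qc = [AB₂]³ / [L] = (0.015)³ / (1.3) = 2.6×10⁻⁶
Qc = 2.6×10⁻⁶ < Kc = 2.8×10⁻⁵, so the forward reaction proceeds.

forward (toward products)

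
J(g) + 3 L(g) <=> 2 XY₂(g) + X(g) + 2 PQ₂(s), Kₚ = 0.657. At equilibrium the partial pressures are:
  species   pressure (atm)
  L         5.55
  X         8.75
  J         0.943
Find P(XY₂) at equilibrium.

P(XY₂) = 3.48 atm

(PQ₂ is a pure solid — omitted from Kₚ.)
At equilibrium, Kₚ = P(XY₂)²·P(X) / (P(J)·P(L)³) = 0.657.
(P(XY₂))²·(8.75) / ((0.943)·(5.55)³) = 0.657
P(XY₂)² = 12.1 ⇒ P(XY₂) = 3.48 atm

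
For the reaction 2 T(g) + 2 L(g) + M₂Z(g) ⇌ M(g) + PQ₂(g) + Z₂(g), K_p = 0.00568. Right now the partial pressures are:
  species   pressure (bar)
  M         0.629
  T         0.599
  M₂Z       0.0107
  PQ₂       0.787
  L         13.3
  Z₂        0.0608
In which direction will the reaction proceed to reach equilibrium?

to the left

Q_p = P(M)·P(PQ₂)·P(Z₂) / (P(T)²·P(L)²·P(M₂Z)) = (0.629)·(0.787)·(0.0608) / ((0.599)²·(13.3)²·(0.0107)) = 0.0443
Q_p = 0.0443 > K_p = 0.00568, so the reverse reaction proceeds.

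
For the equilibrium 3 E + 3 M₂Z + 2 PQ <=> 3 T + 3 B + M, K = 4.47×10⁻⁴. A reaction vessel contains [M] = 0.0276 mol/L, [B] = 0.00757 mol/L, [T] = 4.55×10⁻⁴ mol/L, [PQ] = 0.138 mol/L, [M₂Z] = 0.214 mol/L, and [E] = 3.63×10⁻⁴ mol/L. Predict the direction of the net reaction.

Q = [T]³·[B]³·[M] / ([E]³·[M₂Z]³·[PQ]²) = (4.55×10⁻⁴)³·(0.00757)³·(0.0276) / ((3.63×10⁻⁴)³·(0.214)³·(0.138)²) = 1.26×10⁻⁴
Q = 1.26×10⁻⁴ < K = 4.47×10⁻⁴, so the forward reaction proceeds.

to the right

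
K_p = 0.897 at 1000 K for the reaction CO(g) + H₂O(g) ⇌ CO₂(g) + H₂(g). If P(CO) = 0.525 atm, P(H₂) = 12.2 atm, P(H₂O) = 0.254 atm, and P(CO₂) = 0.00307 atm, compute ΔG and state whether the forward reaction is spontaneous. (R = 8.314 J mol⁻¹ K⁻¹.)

ΔG = -9.65 kJ/mol; the forward reaction is spontaneous

Q_p = P(CO₂)·P(H₂) / (P(CO)·P(H₂O)) = (0.00307)·(12.2) / ((0.525)·(0.254)) = 0.281
ΔG = RT ln(Q_p/K_p) = (8.314 J mol⁻¹ K⁻¹)(1000 K) × ln(0.281/0.897)
   = (8.314 kJ/mol)(-1.161) = -9.65 kJ/mol
ΔG < 0, so the forward reaction is spontaneous (proceeds forward).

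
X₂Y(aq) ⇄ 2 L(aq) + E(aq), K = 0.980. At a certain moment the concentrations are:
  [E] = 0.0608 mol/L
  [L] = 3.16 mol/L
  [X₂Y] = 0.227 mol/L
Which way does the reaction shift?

Q = [L]²·[E] / [X₂Y] = (3.16)²·(0.0608) / (0.227) = 2.67
Q = 2.67 > K = 0.980, so the reverse reaction proceeds.

reverse (toward reactants)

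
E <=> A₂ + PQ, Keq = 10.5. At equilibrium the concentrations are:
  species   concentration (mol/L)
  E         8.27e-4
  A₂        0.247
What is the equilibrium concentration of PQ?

[PQ] = 0.0352 mol/L

At equilibrium, Keq = [A₂]·[PQ] / [E] = 10.5.
(0.247)·([PQ]) / (8.27e-4) = 10.5
[PQ] = 0.0352 mol/L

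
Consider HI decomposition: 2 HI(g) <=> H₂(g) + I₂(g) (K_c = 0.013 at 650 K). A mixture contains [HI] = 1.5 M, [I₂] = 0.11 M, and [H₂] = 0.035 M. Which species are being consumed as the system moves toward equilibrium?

HI (reactants)

Q_c = [H₂]·[I₂] / [HI]² = (0.035)·(0.11) / (1.5)² = 0.0017
Q_c = 0.0017 < K_c = 0.013: net forward reaction.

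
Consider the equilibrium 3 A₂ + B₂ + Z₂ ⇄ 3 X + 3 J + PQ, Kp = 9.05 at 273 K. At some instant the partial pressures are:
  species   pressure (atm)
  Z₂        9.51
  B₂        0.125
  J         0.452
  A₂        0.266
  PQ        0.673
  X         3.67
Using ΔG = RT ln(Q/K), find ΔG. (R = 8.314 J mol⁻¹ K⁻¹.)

Qp = P(X)³·P(J)³·P(PQ) / (P(A₂)³·P(B₂)·P(Z₂)) = (3.67)³·(0.452)³·(0.673) / ((0.266)³·(0.125)·(9.51)) = 137
ΔG = RT ln(Qp/Kp) = (8.314 J mol⁻¹ K⁻¹)(273 K) × ln(137/9.05)
   = (2.270 kJ/mol)(2.717) = 6.17 kJ/mol
ΔG > 0, so the forward reaction is non-spontaneous (proceeds in reverse).

ΔG = 6.17 kJ/mol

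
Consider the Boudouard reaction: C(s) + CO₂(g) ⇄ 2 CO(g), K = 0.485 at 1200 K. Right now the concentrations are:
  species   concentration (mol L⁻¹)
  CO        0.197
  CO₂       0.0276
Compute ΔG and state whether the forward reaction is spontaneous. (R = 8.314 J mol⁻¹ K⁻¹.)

(C is a pure solid — omitted from Q.)
Q = [CO]² / [CO₂] = (0.197)² / (0.0276) = 1.41
ΔG = RT ln(Q/K) = (8.314 J mol⁻¹ K⁻¹)(1200 K) × ln(1.41/0.485)
   = (9.977 kJ/mol)(1.067) = 10.6 kJ/mol
ΔG > 0, so the forward reaction is non-spontaneous (proceeds in reverse).

ΔG = 10.6 kJ/mol; the forward reaction is non-spontaneous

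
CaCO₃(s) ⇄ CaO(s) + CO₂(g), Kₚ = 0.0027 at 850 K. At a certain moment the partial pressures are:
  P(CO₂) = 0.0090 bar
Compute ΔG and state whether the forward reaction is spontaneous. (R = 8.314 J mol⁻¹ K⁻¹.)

ΔG = 8.51 kJ/mol; the forward reaction is non-spontaneous

(CaCO₃, CaO are pure solids — omitted from Qₚ.)
Qₚ = P(CO₂) = 0.00900
ΔG = RT ln(Qₚ/Kₚ) = (8.314 J mol⁻¹ K⁻¹)(850 K) × ln(0.00900/0.0027)
   = (7.067 kJ/mol)(1.204) = 8.51 kJ/mol
ΔG > 0, so the forward reaction is non-spontaneous (proceeds in reverse).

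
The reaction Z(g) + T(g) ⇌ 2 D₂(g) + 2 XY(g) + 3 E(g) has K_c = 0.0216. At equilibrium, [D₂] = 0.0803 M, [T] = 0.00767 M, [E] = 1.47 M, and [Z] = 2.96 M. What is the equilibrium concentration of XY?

At equilibrium, K_c = [D₂]²·[XY]²·[E]³ / ([Z]·[T]) = 0.0216.
(0.0803)²·([XY])²·(1.47)³ / ((2.96)·(0.00767)) = 0.0216
[XY]² = 0.0239 ⇒ [XY] = 0.155 M

[XY] = 0.155 M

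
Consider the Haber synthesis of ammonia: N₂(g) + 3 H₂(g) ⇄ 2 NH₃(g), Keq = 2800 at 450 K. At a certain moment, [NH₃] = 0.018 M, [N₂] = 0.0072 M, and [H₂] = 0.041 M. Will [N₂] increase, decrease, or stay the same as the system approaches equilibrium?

decrease

Q = [NH₃]² / ([N₂]·[H₂]³) = (0.018)² / ((0.0072)·(0.041)³) = 650
Q = 650 < Keq = 2800: net forward reaction.
N₂ is a reactant, so it decreases.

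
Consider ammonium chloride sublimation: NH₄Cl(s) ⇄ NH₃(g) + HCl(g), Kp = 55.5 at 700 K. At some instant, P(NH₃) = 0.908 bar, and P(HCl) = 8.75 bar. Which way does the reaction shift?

(NH₄Cl is a pure solid — omitted from Qp.)
Qp = P(NH₃)·P(HCl) = (0.908)·(8.75) = 7.95
Qp = 7.95 < Kp = 55.5, so the forward reaction proceeds.

to the right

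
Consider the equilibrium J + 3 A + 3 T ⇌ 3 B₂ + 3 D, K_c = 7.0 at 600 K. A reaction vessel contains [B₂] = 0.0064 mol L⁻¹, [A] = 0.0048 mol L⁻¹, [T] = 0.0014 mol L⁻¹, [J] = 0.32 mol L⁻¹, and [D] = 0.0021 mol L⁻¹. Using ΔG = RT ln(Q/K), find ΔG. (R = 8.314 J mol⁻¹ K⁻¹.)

Q_c = [B₂]³·[D]³ / ([J]·[A]³·[T]³) = (0.0064)³·(0.0021)³ / ((0.32)·(0.0048)³·(0.0014)³) = 25.0
ΔG = RT ln(Q_c/K_c) = (8.314 J mol⁻¹ K⁻¹)(600 K) × ln(25.0/7.0)
   = (4.988 kJ/mol)(1.273) = 6.35 kJ/mol
ΔG > 0, so the forward reaction is non-spontaneous (proceeds in reverse).

ΔG = 6.35 kJ/mol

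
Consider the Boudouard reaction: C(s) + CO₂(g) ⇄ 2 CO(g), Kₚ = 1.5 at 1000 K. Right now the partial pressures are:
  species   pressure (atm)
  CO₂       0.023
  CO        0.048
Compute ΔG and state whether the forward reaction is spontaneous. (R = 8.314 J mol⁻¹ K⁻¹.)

(C is a pure solid — omitted from Qₚ.)
Qₚ = P(CO)² / P(CO₂) = (0.048)² / (0.023) = 0.100
ΔG = RT ln(Qₚ/Kₚ) = (8.314 J mol⁻¹ K⁻¹)(1000 K) × ln(0.100/1.5)
   = (8.314 kJ/mol)(-2.708) = -22.5 kJ/mol
ΔG < 0, so the forward reaction is spontaneous (proceeds forward).

ΔG = -22.5 kJ/mol; the forward reaction is spontaneous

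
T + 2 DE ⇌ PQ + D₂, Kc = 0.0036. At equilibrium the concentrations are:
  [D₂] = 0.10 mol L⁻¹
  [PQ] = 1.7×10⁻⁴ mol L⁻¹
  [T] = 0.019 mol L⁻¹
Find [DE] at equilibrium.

[DE] = 0.50 mol L⁻¹

At equilibrium, Kc = [PQ]·[D₂] / ([T]·[DE]²) = 0.0036.
(1.7×10⁻⁴)·(0.10) / ((0.019)·([DE])²) = 0.0036
[DE]² = 0.249 ⇒ [DE] = 0.50 mol L⁻¹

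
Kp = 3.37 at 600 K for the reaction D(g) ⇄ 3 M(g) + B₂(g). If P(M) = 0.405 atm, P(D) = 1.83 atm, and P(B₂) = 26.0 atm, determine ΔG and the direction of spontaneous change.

Qp = P(M)³·P(B₂) / P(D) = (0.405)³·(26.0) / (1.83) = 0.944
ΔG = RT ln(Qp/Kp) = (8.314 J mol⁻¹ K⁻¹)(600 K) × ln(0.944/3.37)
   = (4.988 kJ/mol)(-1.273) = -6.35 kJ/mol
ΔG < 0, so the forward reaction is spontaneous (proceeds forward).

ΔG = -6.35 kJ/mol; the forward reaction is spontaneous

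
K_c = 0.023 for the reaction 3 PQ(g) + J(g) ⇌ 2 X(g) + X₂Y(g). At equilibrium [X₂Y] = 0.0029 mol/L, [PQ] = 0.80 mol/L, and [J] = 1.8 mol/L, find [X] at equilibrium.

At equilibrium, K_c = [X]²·[X₂Y] / ([PQ]³·[J]) = 0.023.
([X])²·(0.0029) / ((0.80)³·(1.8)) = 0.023
[X]² = 7.31 ⇒ [X] = 2.7 mol/L

[X] = 2.7 mol/L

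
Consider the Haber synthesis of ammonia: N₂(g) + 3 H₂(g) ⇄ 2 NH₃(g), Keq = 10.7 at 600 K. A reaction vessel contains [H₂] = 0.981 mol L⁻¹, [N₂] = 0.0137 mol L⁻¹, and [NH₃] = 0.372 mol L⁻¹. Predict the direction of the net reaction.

no net change (already at equilibrium)

Q = [NH₃]² / ([N₂]·[H₂]³) = (0.372)² / ((0.0137)·(0.981)³) = 10.7
Q = 10.7 = Keq, so the system is already at equilibrium.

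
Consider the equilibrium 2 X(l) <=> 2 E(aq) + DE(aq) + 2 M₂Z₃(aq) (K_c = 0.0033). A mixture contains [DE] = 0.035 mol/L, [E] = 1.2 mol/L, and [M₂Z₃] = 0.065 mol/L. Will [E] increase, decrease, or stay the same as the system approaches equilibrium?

(X is a pure liquid — omitted from Q_c.)
Q_c = [E]²·[DE]·[M₂Z₃]² = (1.2)²·(0.035)·(0.065)² = 2.1×10⁻⁴
Q_c = 2.1×10⁻⁴ < K_c = 0.0033: net forward reaction.
E is a product, so it increases.

increase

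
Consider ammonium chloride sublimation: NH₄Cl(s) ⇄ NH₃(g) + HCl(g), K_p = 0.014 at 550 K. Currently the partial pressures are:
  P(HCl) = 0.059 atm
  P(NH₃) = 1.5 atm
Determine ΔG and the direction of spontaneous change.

(NH₄Cl is a pure solid — omitted from Q_p.)
Q_p = P(NH₃)·P(HCl) = (1.5)·(0.059) = 0.0885
ΔG = RT ln(Q_p/K_p) = (8.314 J mol⁻¹ K⁻¹)(550 K) × ln(0.0885/0.014)
   = (4.573 kJ/mol)(1.844) = 8.43 kJ/mol
ΔG > 0, so the forward reaction is non-spontaneous (proceeds in reverse).

ΔG = 8.43 kJ/mol; the forward reaction is non-spontaneous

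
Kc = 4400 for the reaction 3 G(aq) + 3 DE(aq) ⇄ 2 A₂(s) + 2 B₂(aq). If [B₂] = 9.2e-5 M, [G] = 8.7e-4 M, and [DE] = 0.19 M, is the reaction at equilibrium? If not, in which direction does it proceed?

(A₂ is a pure solid — omitted from Qc.)
Qc = [B₂]² / ([G]³·[DE]³) = (9.2e-5)² / ((8.7e-4)³·(0.19)³) = 1900
Qc = 1900 < Kc = 4400, so the forward reaction proceeds.

in the forward direction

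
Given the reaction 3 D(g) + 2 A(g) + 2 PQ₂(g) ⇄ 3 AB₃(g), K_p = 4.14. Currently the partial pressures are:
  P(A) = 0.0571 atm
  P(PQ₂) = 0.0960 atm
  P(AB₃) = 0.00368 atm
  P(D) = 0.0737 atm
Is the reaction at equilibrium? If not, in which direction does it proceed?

Q_p = P(AB₃)³ / (P(D)³·P(A)²·P(PQ₂)²) = (0.00368)³ / ((0.0737)³·(0.0571)²·(0.0960)²) = 4.14
Q_p = 4.14 = K_p, so the system is already at equilibrium.

neither direction; the system is at equilibrium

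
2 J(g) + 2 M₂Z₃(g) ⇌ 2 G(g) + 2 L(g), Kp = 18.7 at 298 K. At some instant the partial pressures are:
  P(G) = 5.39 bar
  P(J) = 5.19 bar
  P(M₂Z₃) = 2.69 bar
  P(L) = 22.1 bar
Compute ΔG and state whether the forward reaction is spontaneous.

ΔG = 3.37 kJ/mol; the forward reaction is non-spontaneous

Qp = P(G)²·P(L)² / (P(J)²·P(M₂Z₃)²) = (5.39)²·(22.1)² / ((5.19)²·(2.69)²) = 72.8
ΔG = RT ln(Qp/Kp) = (8.314 J mol⁻¹ K⁻¹)(298 K) × ln(72.8/18.7)
   = (2.478 kJ/mol)(1.359) = 3.37 kJ/mol
ΔG > 0, so the forward reaction is non-spontaneous (proceeds in reverse).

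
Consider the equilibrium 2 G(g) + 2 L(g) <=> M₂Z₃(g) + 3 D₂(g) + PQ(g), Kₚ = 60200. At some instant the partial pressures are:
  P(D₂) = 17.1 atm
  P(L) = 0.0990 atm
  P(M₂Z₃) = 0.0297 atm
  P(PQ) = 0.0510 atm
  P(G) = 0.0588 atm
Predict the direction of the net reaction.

Qₚ = P(M₂Z₃)·P(D₂)³·P(PQ) / (P(G)²·P(L)²) = (0.0297)·(17.1)³·(0.0510) / ((0.0588)²·(0.0990)²) = 2.24e5
Qₚ = 2.24e5 > Kₚ = 60200, so the reverse reaction proceeds.

to the left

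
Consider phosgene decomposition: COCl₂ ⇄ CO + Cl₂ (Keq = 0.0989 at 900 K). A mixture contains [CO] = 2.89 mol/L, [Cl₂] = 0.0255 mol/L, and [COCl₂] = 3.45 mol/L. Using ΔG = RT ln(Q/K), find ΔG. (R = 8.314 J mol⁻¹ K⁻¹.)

Q = [CO]·[Cl₂] / [COCl₂] = (2.89)·(0.0255) / (3.45) = 0.0214
ΔG = RT ln(Q/Keq) = (8.314 J mol⁻¹ K⁻¹)(900 K) × ln(0.0214/0.0989)
   = (7.483 kJ/mol)(-1.531) = -11.5 kJ/mol
ΔG < 0, so the forward reaction is spontaneous (proceeds forward).

ΔG = -11.5 kJ/mol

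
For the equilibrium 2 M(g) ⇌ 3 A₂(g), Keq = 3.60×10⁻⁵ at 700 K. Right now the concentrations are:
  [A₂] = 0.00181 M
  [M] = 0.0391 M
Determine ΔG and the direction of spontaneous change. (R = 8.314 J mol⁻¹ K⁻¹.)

ΔG = -13.0 kJ/mol; the forward reaction is spontaneous

Q = [A₂]³ / [M]² = (0.00181)³ / (0.0391)² = 3.88×10⁻⁶
ΔG = RT ln(Q/Keq) = (8.314 J mol⁻¹ K⁻¹)(700 K) × ln(3.88×10⁻⁶/3.60×10⁻⁵)
   = (5.820 kJ/mol)(-2.228) = -13.0 kJ/mol
ΔG < 0, so the forward reaction is spontaneous (proceeds forward).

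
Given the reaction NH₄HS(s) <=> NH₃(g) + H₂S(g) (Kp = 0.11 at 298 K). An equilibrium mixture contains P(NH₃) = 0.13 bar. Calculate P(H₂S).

P(H₂S) = 0.85 bar

(NH₄HS is a pure solid — omitted from Kp.)
At equilibrium, Kp = P(NH₃)·P(H₂S) = 0.11.
(0.13)·(P(H₂S)) = 0.11
P(H₂S) = 0.846 = 0.85 bar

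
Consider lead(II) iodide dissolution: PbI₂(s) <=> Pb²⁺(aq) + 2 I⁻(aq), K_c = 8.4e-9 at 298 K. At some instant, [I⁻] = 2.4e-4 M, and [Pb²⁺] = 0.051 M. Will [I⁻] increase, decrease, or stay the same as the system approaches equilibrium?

(PbI₂ is a pure solid — omitted from Q_c.)
Q_c = [Pb²⁺]·[I⁻]² = (0.051)·(2.4e-4)² = 2.9e-9
Q_c = 2.9e-9 < K_c = 8.4e-9: net forward reaction.
I⁻ is a product, so it increases.

increase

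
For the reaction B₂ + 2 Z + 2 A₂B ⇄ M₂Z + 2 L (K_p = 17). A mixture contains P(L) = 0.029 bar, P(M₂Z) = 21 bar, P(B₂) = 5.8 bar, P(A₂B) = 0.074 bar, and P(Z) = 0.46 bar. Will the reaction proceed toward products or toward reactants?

toward products

Q_p = P(M₂Z)·P(L)² / (P(B₂)·P(Z)²·P(A₂B)²) = (21)·(0.029)² / ((5.8)·(0.46)²·(0.074)²) = 2.6
Q_p = 2.6 < K_p = 17, so the forward reaction proceeds.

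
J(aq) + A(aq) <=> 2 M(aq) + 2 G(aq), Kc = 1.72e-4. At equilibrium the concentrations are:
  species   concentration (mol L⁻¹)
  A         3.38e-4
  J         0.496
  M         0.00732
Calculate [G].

[G] = 0.0232 mol L⁻¹

At equilibrium, Kc = [M]²·[G]² / ([J]·[A]) = 1.72e-4.
(0.00732)²·([G])² / ((0.496)·(3.38e-4)) = 1.72e-4
[G]² = 5.38e-4 ⇒ [G] = 0.0232 mol L⁻¹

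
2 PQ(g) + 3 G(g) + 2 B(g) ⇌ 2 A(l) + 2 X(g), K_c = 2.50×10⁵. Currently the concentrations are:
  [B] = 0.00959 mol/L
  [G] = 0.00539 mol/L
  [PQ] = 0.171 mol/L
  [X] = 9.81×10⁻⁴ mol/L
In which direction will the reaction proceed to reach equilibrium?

(A is a pure liquid — omitted from Q_c.)
Q_c = [X]² / ([PQ]²·[G]³·[B]²) = (9.81×10⁻⁴)² / ((0.171)²·(0.00539)³·(0.00959)²) = 2.29×10⁶
Q_c = 2.29×10⁶ > K_c = 2.50×10⁵, so the reverse reaction proceeds.

to the left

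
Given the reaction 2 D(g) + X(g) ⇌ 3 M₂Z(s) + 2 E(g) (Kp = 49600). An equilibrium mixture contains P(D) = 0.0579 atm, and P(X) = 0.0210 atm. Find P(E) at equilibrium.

P(E) = 1.87 atm

(M₂Z is a pure solid — omitted from Kp.)
At equilibrium, Kp = P(E)² / (P(D)²·P(X)) = 49600.
(P(E))² / ((0.0579)²·(0.0210)) = 49600
P(E)² = 3.49 ⇒ P(E) = 1.87 atm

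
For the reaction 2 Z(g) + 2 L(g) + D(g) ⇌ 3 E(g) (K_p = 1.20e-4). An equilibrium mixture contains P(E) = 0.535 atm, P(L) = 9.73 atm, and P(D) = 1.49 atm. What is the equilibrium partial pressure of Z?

At equilibrium, K_p = P(E)³ / (P(Z)²·P(L)²·P(D)) = 1.20e-4.
(0.535)³ / ((P(Z))²·(9.73)²·(1.49)) = 1.20e-4
P(Z)² = 9.05 ⇒ P(Z) = 3.01 atm

P(Z) = 3.01 atm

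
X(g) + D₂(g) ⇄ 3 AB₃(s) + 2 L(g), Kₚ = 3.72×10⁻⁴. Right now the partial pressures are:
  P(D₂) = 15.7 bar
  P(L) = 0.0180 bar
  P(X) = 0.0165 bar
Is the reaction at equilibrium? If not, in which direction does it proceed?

reverse (toward reactants)

(AB₃ is a pure solid — omitted from Qₚ.)
Qₚ = P(L)² / (P(X)·P(D₂)) = (0.0180)² / ((0.0165)·(15.7)) = 0.00125
Qₚ = 0.00125 > Kₚ = 3.72×10⁻⁴, so the reverse reaction proceeds.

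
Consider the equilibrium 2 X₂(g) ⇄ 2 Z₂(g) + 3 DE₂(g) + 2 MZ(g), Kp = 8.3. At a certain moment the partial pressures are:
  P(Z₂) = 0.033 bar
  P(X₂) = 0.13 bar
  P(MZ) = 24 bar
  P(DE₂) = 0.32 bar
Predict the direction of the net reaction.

Qp = P(Z₂)²·P(DE₂)³·P(MZ)² / P(X₂)² = (0.033)²·(0.32)³·(24)² / (0.13)² = 1.2
Qp = 1.2 < Kp = 8.3, so the forward reaction proceeds.

forward (toward products)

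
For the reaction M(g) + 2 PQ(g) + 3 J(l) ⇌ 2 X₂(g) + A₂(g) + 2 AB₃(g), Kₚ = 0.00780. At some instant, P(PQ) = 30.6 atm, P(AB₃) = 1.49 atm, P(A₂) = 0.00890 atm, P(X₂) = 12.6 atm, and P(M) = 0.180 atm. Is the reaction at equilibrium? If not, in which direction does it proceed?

reverse (toward reactants)

(J is a pure liquid — omitted from Qₚ.)
Qₚ = P(X₂)²·P(A₂)·P(AB₃)² / (P(M)·P(PQ)²) = (12.6)²·(0.00890)·(1.49)² / ((0.180)·(30.6)²) = 0.0186
Qₚ = 0.0186 > Kₚ = 0.00780, so the reverse reaction proceeds.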